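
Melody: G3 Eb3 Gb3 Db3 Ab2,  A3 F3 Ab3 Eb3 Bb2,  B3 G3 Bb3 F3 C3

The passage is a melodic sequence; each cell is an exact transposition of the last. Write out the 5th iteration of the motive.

The 5-note cells begin on G3, A3, B3 — each up a 2nd from the last.
Continuing the starts: C#4 → D#4.
Statement 5 starts on D#4 and keeps the same exact contour: D#4 B3 D4 A3 E3.

D#4 B3 D4 A3 E3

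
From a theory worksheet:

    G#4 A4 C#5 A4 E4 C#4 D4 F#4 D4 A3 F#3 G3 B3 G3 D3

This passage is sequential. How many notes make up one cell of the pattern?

Try groups of 5 (3 cells in 15 notes):
G#4 A4 C#5 A4 E4 | C#4 D4 F#4 D4 A3 | F#3 G3 B3 G3 D3
Each cell is the previous one down a 5th — so the unit is 5 notes.

5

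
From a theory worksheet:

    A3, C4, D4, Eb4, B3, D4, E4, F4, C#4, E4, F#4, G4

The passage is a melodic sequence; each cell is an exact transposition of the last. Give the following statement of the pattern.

D#4 F#4 G#4 A4

Taking 4-note groups, the heads are A3, B3, C#4: the pattern moves up a 2nd.
So cell 4 is D#4 F#4 G#4 A4.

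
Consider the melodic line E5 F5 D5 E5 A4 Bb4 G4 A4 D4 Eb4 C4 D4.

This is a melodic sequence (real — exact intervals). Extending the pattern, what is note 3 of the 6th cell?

Eb2

The unit is 4 notes. Position-3 pitches of the 3 shown cells: D5, G4, C4.
Extending down a 5th: F3 → Bb2 → Eb2.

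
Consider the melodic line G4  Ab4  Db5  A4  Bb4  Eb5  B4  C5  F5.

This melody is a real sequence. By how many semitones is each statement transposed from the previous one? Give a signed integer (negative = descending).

2

Taking 3-note groups, the heads are G4, A4, B4: the pattern moves up a 2nd.
G4→A4 is 69 − 67 = 2 semitones.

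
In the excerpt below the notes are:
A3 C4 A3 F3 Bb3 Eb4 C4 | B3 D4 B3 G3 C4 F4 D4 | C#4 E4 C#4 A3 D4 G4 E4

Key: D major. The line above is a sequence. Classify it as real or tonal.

real

Each cell has the same semitone pattern (3, -3, -4, 5, 5, -3) — intervals are preserved exactly.
And C4 lies outside D major, so the sequence is real rather than tonal.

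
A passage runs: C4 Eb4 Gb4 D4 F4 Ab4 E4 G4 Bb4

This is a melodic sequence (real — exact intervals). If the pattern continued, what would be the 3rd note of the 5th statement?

With 3-note cells, note 3 of each statement runs Gb4, Ab4, Bb4.
Each moves up a 2nd. Continuing: C5 → D5.

D5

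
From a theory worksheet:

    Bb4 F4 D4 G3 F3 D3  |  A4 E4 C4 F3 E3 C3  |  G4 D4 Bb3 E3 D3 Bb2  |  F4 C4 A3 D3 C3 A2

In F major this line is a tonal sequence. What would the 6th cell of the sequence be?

Taking 6-note groups, the heads are Bb4, A4, G4, F4: the pattern moves down a 2nd.
Extending down a 2nd: E4 → D4.
Statement 6 starts on D4 and keeps the same diatonic contour: D4 A3 F3 Bb2 A2 F2.

D4 A3 F3 Bb2 A2 F2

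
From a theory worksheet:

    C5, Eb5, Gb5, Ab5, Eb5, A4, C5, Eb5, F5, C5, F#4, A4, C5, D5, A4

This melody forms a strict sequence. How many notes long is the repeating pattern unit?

5

Try groups of 5 (3 cells in 15 notes):
C5 Eb5 Gb5 Ab5 Eb5 | A4 C5 Eb5 F5 C5 | F#4 A4 C5 D5 A4
Each cell is the previous one down a 3rd — so the unit is 5 notes.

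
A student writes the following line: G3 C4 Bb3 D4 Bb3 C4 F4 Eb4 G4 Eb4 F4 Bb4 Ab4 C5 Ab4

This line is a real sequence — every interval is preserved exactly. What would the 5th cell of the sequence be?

Unit = 5 notes; the statements start on G3, C4, F4, moving up a 4th each time.
Extending up a 4th: Bb4 → Eb5.
So cell 5 is Eb5 Ab5 Gb5 Bb5 Gb5.

Eb5 Ab5 Gb5 Bb5 Gb5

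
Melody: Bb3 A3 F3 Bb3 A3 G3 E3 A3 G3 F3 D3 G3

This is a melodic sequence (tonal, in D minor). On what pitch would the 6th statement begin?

D3

The 4-note cells begin on Bb3, A3, G3 — each down a 2nd from the last.
Continuing: F3 → E3 → D3. Statement 6 starts on D3.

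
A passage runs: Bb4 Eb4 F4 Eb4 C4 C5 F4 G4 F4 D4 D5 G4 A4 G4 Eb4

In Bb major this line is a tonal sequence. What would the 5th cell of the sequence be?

Unit = 5 notes; the statements start on Bb4, C5, D5, moving up a 2nd each time.
Carrying on: Eb5 → F5.
From F5 the diatonic shape gives F5 Bb4 C5 Bb4 G4.

F5 Bb4 C5 Bb4 G4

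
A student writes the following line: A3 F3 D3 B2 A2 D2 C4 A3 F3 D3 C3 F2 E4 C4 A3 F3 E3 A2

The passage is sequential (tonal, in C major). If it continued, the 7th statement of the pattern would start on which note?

Taking 6-note groups, the heads are A3, C4, E4: the pattern moves up a 3rd.
Extending the heads up a 3rd: G4 → B4 → D5 → F5.

F5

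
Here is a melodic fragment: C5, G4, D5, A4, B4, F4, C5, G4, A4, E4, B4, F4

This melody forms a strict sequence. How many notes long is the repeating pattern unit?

4

12 notes total. Splitting into 3 groups of 4:
C5 G4 D5 A4 | B4 F4 C5 G4 | A4 E4 B4 F4
Each cell is the previous one down a 2nd — so the unit is 4 notes.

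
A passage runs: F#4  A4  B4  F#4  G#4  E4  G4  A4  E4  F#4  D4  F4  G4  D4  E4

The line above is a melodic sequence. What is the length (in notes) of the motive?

5

Try groups of 5 (3 cells in 15 notes):
F#4 A4 B4 F#4 G#4 | E4 G4 A4 E4 F#4 | D4 F4 G4 D4 E4
Every group is a transposition down a 2nd of the one before; no shorter unit works.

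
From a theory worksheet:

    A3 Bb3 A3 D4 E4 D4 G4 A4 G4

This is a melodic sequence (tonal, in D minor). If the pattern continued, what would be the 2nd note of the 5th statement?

Grouping in 3s, the 2nd note of each cell is Bb3, E4, A4.
Carrying that up a 4th forward: D5 → G5.

G5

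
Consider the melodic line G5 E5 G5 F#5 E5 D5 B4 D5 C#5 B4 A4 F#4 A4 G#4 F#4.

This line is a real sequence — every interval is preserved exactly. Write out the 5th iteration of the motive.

Unit = 5 notes; the statements start on G5, D5, A4, moving down a 4th each time.
Carrying on: E4 → B3.
Statement 5 starts on B3 and keeps the same exact contour: B3 G#3 B3 A#3 G#3.

B3 G#3 B3 A#3 G#3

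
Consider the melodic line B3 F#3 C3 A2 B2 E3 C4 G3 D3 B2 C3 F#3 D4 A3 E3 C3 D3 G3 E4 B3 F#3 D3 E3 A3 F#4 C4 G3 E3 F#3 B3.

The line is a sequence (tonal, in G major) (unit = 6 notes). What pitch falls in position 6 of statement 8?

E4

With 6-note cells, note 6 of each statement runs E3, F#3, G3, A3, B3.
Each moves up a 2nd. Continuing: C4 → D4 → E4.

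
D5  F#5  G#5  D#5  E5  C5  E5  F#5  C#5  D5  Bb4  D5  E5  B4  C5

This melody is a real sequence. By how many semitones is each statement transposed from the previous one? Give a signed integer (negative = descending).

Taking 5-note groups, the heads are D5, C5, Bb4: the pattern moves down a 2nd.
Counting half-steps from D5 to C5: -2.

-2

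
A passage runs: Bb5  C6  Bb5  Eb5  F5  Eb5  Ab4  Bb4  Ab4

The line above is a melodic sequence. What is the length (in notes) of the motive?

3

Try groups of 3 (3 cells in 9 notes):
Bb5 C6 Bb5 | Eb5 F5 Eb5 | Ab4 Bb4 Ab4
Every group is a transposition down a 5th of the one before; no shorter unit works.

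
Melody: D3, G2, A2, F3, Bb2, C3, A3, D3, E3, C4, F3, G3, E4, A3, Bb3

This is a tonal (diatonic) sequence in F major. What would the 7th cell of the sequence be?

Bb4 E4 F4

Taking 3-note groups, the heads are D3, F3, A3, C4, E4: the pattern moves up a 3rd.
Carrying on: G4 → Bb4.
Statement 7 starts on Bb4 and keeps the same diatonic contour: Bb4 E4 F4.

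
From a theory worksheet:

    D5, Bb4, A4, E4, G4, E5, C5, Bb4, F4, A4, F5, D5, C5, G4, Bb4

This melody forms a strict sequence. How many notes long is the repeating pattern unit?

There are 15 notes; a 5-note unit gives 3 cells:
D5 Bb4 A4 E4 G4 | E5 C5 Bb4 F4 A4 | F5 D5 C5 G4 Bb4
That's a consistent up a 2nd shift per cell, and no other grouping gives one.

5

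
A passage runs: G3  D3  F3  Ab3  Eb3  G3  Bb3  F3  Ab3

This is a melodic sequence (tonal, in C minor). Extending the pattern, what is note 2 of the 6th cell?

Bb3

The unit is 3 notes. Position-2 pitches of the 3 shown cells: D3, Eb3, F3.
Carrying that up a 2nd forward: G3 → Ab3 → Bb3.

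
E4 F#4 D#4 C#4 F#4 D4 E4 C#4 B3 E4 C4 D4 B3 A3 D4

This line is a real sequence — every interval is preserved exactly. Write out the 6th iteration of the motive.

Unit = 5 notes; the statements start on E4, D4, C4, moving down a 2nd each time.
Carrying on: Bb3 → Ab3 → Gb3.
Statement 6 starts on Gb3 and keeps the same exact contour: Gb3 Ab3 F3 Eb3 Ab3.

Gb3 Ab3 F3 Eb3 Ab3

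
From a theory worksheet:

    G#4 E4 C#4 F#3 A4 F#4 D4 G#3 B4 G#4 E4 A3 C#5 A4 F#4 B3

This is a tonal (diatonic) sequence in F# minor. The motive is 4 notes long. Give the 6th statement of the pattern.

Taking 4-note groups, the heads are G#4, A4, B4, C#5: the pattern moves up a 2nd.
Carrying on: D5 → E5.
From E5 the diatonic shape gives E5 C#5 A4 D4.

E5 C#5 A4 D4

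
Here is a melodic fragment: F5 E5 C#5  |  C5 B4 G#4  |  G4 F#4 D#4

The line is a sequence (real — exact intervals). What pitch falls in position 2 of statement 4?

C#4

With 3-note cells, note 2 of each statement runs E5, B4, F#4.
From F#4, down a 4th gives C#4.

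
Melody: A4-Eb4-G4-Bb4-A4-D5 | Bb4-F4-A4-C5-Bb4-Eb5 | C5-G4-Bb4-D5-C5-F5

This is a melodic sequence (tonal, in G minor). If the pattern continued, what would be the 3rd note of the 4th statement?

Grouping in 6s, the 3rd note of each cell is G4, A4, Bb4.
One more up a 2nd gives C5.

C5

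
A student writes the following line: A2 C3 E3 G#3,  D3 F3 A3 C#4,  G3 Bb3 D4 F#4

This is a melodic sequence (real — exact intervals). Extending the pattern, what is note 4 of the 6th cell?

With 4-note cells, note 4 of each statement runs G#3, C#4, F#4.
Carrying that up a 4th forward: B4 → E5 → A5.

A5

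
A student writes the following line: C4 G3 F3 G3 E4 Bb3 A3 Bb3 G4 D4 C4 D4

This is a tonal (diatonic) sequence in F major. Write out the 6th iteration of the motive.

Taking 4-note groups, the heads are C4, E4, G4: the pattern moves up a 3rd.
Continuing the starts: Bb4 → D5 → F5.
Statement 6 starts on F5 and keeps the same diatonic contour: F5 C5 Bb4 C5.

F5 C5 Bb4 C5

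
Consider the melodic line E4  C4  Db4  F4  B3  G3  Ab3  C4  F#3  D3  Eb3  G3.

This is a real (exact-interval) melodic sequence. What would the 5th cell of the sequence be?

Taking 4-note groups, the heads are E4, B3, F#3: the pattern moves down a 4th.
Carrying on: C#3 → G#2.
So cell 5 is G#2 E2 F2 A2.

G#2 E2 F2 A2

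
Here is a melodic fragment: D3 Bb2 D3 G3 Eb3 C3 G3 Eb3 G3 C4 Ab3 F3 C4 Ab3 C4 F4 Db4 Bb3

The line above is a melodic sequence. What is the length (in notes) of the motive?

Try groups of 6 (3 cells in 18 notes):
D3 Bb2 D3 G3 Eb3 C3 | G3 Eb3 G3 C4 Ab3 F3 | C4 Ab3 C4 F4 Db4 Bb3
Each cell is the previous one up a 4th — so the unit is 6 notes.

6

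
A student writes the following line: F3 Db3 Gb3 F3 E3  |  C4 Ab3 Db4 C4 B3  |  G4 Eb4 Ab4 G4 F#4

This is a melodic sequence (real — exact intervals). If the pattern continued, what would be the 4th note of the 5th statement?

A5

Grouping in 5s, the 4th note of each cell is F3, C4, G4.
Carrying that up a 5th forward: D5 → A5.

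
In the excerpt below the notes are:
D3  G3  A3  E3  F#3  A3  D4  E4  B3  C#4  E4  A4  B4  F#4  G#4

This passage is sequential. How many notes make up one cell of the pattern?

5

Try groups of 5 (3 cells in 15 notes):
D3 G3 A3 E3 F#3 | A3 D4 E4 B3 C#4 | E4 A4 B4 F#4 G#4
Every group is a transposition up a 5th of the one before; no shorter unit works.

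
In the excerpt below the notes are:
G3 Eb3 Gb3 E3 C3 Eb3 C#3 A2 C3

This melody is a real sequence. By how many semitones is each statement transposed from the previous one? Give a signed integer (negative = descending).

-3

The 3-note cells begin on G3, E3, C#3 — each down a 3rd from the last.
G3 to E3 spans -3 semitones.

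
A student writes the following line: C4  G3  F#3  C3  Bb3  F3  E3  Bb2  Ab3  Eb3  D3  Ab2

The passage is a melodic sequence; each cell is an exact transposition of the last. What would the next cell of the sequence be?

Gb3 Db3 C3 Gb2

With a 4-note motive the entries are C4, Bb3, Ab3, each down a 2nd from the previous.
From Gb3 the exact shape gives Gb3 Db3 C3 Gb2.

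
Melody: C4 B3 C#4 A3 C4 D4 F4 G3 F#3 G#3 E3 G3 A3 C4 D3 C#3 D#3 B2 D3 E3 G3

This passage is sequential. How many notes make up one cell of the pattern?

21 notes total. Splitting into 3 groups of 7:
C4 B3 C#4 A3 C4 D4 F4 | G3 F#3 G#3 E3 G3 A3 C4 | D3 C#3 D#3 B2 D3 E3 G3
That's a consistent down a 4th shift per cell, and no other grouping gives one.

7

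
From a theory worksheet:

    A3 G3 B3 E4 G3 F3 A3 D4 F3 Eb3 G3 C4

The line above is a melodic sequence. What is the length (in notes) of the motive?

There are 12 notes; a 4-note unit gives 3 cells:
A3 G3 B3 E4 | G3 F3 A3 D4 | F3 Eb3 G3 C4
That's a consistent down a 2nd shift per cell, and no other grouping gives one.

4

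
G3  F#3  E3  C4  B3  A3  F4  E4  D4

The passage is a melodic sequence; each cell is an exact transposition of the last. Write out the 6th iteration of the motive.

Ab5 G5 F5

The 3-note cells begin on G3, C4, F4 — each up a 4th from the last.
Carrying on: Bb4 → Eb5 → Ab5.
So cell 6 is Ab5 G5 F5.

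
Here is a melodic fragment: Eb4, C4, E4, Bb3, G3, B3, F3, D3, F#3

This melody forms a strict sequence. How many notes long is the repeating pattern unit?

3

There are 9 notes; a 3-note unit gives 3 cells:
Eb4 C4 E4 | Bb3 G3 B3 | F3 D3 F#3
Every group is a transposition down a 4th of the one before; no shorter unit works.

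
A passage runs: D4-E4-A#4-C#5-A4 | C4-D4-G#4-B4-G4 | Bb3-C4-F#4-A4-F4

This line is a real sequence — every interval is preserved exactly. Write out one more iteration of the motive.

Taking 5-note groups, the heads are D4, C4, Bb3: the pattern moves down a 2nd.
Statement 4 starts on Ab3 and keeps the same exact contour: Ab3 Bb3 E4 G4 Eb4.

Ab3 Bb3 E4 G4 Eb4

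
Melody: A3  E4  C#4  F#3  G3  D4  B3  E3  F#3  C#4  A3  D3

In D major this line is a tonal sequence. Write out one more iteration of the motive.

Unit = 4 notes; the statements start on A3, G3, F#3, moving down a 2nd each time.
From E3 the diatonic shape gives E3 B3 G3 C#3.

E3 B3 G3 C#3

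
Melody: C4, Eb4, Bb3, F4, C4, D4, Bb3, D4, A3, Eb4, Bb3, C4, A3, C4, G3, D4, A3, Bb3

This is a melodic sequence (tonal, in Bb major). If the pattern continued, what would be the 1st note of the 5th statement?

F3

The unit is 6 notes. Position-1 pitches of the 3 shown cells: C4, Bb3, A3.
Carrying that down a 2nd forward: G3 → F3.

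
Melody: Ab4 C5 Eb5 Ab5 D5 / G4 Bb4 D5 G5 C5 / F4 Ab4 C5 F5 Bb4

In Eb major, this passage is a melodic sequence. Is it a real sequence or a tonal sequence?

tonal

Every note is diatonic to Eb major.
Cell 1 has +4 semitones from note 1 to 2, but cell 2 has +3 — the interval quality changes while the contour stays the same, which is the hallmark of a tonal sequence.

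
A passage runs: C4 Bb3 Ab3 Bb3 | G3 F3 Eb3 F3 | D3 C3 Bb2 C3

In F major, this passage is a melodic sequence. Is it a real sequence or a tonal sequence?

Each cell has the same semitone pattern (-2, -2, 2) — intervals are preserved exactly.
And Ab3 lies outside F major, so the sequence is real rather than tonal.

real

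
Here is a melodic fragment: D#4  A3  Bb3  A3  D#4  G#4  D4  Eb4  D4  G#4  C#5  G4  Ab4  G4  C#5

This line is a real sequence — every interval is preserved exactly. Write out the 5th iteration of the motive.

The 5-note cells begin on D#4, G#4, C#5 — each up a 4th from the last.
Carrying on: F#5 → B5.
So cell 5 is B5 F5 Gb5 F5 B5.

B5 F5 Gb5 F5 B5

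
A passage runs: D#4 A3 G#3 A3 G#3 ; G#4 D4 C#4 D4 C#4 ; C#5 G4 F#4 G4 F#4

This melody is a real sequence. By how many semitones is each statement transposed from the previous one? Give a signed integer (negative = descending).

Unit = 5 notes; the statements start on D#4, G#4, C#5, moving up a 4th each time.
D#4→G#4 is 68 − 63 = 5 semitones.

5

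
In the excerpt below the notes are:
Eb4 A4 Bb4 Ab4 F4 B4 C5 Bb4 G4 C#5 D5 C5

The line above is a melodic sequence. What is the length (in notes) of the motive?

4

There are 12 notes; a 4-note unit gives 3 cells:
Eb4 A4 Bb4 Ab4 | F4 B4 C5 Bb4 | G4 C#5 D5 C5
Each cell is the previous one up a 2nd — so the unit is 4 notes.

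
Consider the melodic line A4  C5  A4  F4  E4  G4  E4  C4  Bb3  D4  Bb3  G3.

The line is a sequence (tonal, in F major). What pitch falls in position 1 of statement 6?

G2

The unit is 4 notes. Position-1 pitches of the 3 shown cells: A4, E4, Bb3.
Each moves down a 4th. Continuing: F3 → C3 → G2.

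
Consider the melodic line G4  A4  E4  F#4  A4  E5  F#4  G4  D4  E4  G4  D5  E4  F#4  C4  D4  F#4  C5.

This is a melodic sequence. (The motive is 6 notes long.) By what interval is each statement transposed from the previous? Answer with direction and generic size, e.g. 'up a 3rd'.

With a 6-note motive the entries are G4, F#4, E4, each down a 2nd from the previous.
From G4 to F#4: down a 2nd.

down a 2nd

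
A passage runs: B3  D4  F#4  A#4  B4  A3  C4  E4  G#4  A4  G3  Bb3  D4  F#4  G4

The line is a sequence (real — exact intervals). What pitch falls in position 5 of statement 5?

Eb4

The unit is 5 notes. Position-5 pitches of the 3 shown cells: B4, A4, G4.
Carrying that down a 2nd forward: F4 → Eb4.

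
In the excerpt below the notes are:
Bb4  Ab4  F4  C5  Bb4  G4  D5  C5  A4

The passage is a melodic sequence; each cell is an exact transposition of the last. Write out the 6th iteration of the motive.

G#5 F#5 D#5

With a 3-note motive the entries are Bb4, C5, D5, each up a 2nd from the previous.
Continuing the starts: E5 → F#5 → G#5.
So cell 6 is G#5 F#5 D#5.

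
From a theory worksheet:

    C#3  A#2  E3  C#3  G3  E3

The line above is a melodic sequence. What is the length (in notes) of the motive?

2

There are 6 notes; a 2-note unit gives 3 cells:
C#3 A#2 | E3 C#3 | G3 E3
Every group is a transposition up a 3rd of the one before; no shorter unit works.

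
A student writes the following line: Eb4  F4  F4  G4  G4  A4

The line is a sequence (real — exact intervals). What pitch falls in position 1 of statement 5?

B4

With 2-note cells, note 1 of each statement runs Eb4, F4, G4.
Each moves up a 2nd. Continuing: A4 → B4.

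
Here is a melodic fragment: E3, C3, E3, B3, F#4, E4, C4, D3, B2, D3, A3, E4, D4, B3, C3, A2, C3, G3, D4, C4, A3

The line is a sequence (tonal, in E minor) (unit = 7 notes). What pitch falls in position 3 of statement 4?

Grouping in 7s, the 3rd note of each cell is E3, D3, C3.
Each moves down a 2nd; the next is B2.

B2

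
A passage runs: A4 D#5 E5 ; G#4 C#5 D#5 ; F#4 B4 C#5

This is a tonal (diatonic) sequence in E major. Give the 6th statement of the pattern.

Unit = 3 notes; the statements start on A4, G#4, F#4, moving down a 2nd each time.
Continuing the starts: E4 → D#4 → C#4.
So cell 6 is C#4 F#4 G#4.

C#4 F#4 G#4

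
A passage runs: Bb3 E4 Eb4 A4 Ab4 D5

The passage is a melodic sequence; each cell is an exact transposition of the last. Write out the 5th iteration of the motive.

The 2-note cells begin on Bb3, Eb4, Ab4 — each up a 4th from the last.
Carrying on: Db5 → Gb5.
Statement 5 starts on Gb5 and keeps the same exact contour: Gb5 C6.

Gb5 C6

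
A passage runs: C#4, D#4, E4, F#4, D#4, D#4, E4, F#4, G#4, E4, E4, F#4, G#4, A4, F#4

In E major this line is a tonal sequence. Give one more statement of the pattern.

F#4 G#4 A4 B4 G#4

With a 5-note motive the entries are C#4, D#4, E4, each up a 2nd from the previous.
So cell 4 is F#4 G#4 A4 B4 G#4.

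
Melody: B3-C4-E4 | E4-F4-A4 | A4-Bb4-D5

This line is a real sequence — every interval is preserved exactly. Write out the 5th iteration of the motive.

G5 Ab5 C6

With a 3-note motive the entries are B3, E4, A4, each up a 4th from the previous.
Carrying on: D5 → G5.
From G5 the exact shape gives G5 Ab5 C6.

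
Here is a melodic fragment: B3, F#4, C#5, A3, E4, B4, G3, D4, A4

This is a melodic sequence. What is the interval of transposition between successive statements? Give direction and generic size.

With a 3-note motive the entries are B3, A3, G3, each down a 2nd from the previous.
From B3 to A3: down a 2nd.

down a 2nd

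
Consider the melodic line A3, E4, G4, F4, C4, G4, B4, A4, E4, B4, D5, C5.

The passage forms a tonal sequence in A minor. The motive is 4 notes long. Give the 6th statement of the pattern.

The 4-note cells begin on A3, C4, E4 — each up a 3rd from the last.
Carrying on: G4 → B4 → D5.
From D5 the diatonic shape gives D5 A5 C6 B5.

D5 A5 C6 B5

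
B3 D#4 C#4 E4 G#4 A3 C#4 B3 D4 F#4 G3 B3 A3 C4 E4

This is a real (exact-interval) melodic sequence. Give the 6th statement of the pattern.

Db3 F3 Eb3 Gb3 Bb3

The 5-note cells begin on B3, A3, G3 — each down a 2nd from the last.
Carrying on: F3 → Eb3 → Db3.
So cell 6 is Db3 F3 Eb3 Gb3 Bb3.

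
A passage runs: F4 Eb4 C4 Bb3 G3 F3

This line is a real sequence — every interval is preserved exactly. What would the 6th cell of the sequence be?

E2 D2

Taking 2-note groups, the heads are F4, C4, G3: the pattern moves down a 4th.
Continuing the starts: D3 → A2 → E2.
So cell 6 is E2 D2.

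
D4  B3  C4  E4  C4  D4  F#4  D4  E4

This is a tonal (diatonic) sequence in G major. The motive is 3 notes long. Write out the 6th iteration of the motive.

B4 G4 A4

With a 3-note motive the entries are D4, E4, F#4, each up a 2nd from the previous.
Continuing the starts: G4 → A4 → B4.
From B4 the diatonic shape gives B4 G4 A4.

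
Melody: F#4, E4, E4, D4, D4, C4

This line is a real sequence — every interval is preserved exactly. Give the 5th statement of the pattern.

The 2-note cells begin on F#4, E4, D4 — each down a 2nd from the last.
Continuing the starts: C4 → Bb3.
From Bb3 the exact shape gives Bb3 Ab3.

Bb3 Ab3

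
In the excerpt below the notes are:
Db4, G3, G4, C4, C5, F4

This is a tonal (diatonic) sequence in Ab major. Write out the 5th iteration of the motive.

Bb5 Eb5

With a 2-note motive the entries are Db4, G4, C5, each up a 4th from the previous.
Carrying on: F5 → Bb5.
From Bb5 the diatonic shape gives Bb5 Eb5.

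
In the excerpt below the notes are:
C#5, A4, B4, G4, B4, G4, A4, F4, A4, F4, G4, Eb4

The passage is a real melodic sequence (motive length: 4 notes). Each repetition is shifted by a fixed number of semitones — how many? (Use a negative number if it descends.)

Taking 4-note groups, the heads are C#5, B4, A4: the pattern moves down a 2nd.
C#5→B4 is 71 − 73 = -2 semitones.

-2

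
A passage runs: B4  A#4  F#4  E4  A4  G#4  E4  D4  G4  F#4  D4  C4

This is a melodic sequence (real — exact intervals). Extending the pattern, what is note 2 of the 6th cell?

The unit is 4 notes. Position-2 pitches of the 3 shown cells: A#4, G#4, F#4.
Extending down a 2nd: E4 → D4 → C4.

C4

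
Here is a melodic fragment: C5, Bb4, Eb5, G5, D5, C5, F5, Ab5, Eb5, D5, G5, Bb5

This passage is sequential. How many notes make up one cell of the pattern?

There are 12 notes; a 4-note unit gives 3 cells:
C5 Bb4 Eb5 G5 | D5 C5 F5 Ab5 | Eb5 D5 G5 Bb5
Each cell is the previous one up a 2nd — so the unit is 4 notes.

4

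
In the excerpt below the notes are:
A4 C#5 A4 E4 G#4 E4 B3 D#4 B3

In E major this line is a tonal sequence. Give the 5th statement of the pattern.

C#3 E3 C#3

Taking 3-note groups, the heads are A4, E4, B3: the pattern moves down a 4th.
Continuing the starts: F#3 → C#3.
From C#3 the diatonic shape gives C#3 E3 C#3.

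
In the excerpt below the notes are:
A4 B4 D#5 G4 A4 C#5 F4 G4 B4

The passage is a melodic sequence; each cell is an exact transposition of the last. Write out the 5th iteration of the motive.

Db4 Eb4 G4

Taking 3-note groups, the heads are A4, G4, F4: the pattern moves down a 2nd.
Extending down a 2nd: Eb4 → Db4.
So cell 5 is Db4 Eb4 G4.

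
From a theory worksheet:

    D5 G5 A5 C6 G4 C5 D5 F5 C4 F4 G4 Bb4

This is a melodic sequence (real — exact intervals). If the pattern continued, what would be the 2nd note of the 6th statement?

Ab2

Grouping in 4s, the 2nd note of each cell is G5, C5, F4.
Carrying that down a 5th forward: Bb3 → Eb3 → Ab2.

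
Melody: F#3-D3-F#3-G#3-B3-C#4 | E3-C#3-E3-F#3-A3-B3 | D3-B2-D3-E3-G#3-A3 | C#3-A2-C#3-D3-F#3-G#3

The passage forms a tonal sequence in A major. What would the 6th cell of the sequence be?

Unit = 6 notes; the statements start on F#3, E3, D3, C#3, moving down a 2nd each time.
Continuing the starts: B2 → A2.
So cell 6 is A2 F#2 A2 B2 D3 E3.

A2 F#2 A2 B2 D3 E3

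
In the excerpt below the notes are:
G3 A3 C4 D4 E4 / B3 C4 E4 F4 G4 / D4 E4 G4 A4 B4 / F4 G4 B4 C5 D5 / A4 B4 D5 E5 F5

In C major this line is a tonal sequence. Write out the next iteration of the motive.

C5 D5 F5 G5 A5

Taking 5-note groups, the heads are G3, B3, D4, F4, A4: the pattern moves up a 3rd.
Statement 6 starts on C5 and keeps the same diatonic contour: C5 D5 F5 G5 A5.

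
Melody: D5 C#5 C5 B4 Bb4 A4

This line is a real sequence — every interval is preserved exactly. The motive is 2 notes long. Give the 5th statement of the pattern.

Gb4 F4

Taking 2-note groups, the heads are D5, C5, Bb4: the pattern moves down a 2nd.
Carrying on: Ab4 → Gb4.
Statement 5 starts on Gb4 and keeps the same exact contour: Gb4 F4.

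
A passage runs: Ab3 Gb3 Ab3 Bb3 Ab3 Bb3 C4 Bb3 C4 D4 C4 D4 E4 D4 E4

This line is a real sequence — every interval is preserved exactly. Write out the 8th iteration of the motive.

With a 3-note motive the entries are Ab3, Bb3, C4, D4, E4, each up a 2nd from the previous.
Carrying on: F#4 → G#4 → A#4.
From A#4 the exact shape gives A#4 G#4 A#4.

A#4 G#4 A#4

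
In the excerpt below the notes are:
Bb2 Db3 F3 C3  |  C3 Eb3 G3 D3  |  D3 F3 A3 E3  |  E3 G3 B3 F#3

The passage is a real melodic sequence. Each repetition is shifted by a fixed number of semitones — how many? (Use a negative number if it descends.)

2

Taking 4-note groups, the heads are Bb2, C3, D3, E3: the pattern moves up a 2nd.
Bb2→C3 is 48 − 46 = 2 semitones.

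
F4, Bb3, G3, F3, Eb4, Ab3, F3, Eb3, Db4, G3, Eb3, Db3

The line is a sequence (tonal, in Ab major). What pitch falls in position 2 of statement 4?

F3

With 4-note cells, note 2 of each statement runs Bb3, Ab3, G3.
Each moves down a 2nd; the next is F3.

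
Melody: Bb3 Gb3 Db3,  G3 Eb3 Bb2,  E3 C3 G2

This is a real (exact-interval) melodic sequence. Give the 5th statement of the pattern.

A#2 F#2 C#2

Unit = 3 notes; the statements start on Bb3, G3, E3, moving down a 3rd each time.
Carrying on: C#3 → A#2.
So cell 5 is A#2 F#2 C#2.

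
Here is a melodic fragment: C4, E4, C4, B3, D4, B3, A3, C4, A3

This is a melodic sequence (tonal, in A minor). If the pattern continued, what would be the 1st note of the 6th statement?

The unit is 3 notes. Position-1 pitches of the 3 shown cells: C4, B3, A3.
Extending down a 2nd: G3 → F3 → E3.

E3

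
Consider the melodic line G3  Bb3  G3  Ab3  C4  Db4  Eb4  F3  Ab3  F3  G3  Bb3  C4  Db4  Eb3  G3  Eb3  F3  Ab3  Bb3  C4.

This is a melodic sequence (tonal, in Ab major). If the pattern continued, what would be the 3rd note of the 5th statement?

Grouping in 7s, the 3rd note of each cell is G3, F3, Eb3.
Extending down a 2nd: Db3 → C3.

C3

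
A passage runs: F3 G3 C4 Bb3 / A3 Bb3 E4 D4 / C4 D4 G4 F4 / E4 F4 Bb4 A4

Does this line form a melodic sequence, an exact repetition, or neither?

Each 4-note cell is the previous one transposed up a 3rd.

sequence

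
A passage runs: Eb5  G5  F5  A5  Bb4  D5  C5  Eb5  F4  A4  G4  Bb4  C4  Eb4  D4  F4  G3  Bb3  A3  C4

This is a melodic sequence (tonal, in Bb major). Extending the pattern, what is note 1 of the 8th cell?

The unit is 4 notes. Position-1 pitches of the 5 shown cells: Eb5, Bb4, F4, C4, G3.
Extending down a 4th: D3 → A2 → Eb2.

Eb2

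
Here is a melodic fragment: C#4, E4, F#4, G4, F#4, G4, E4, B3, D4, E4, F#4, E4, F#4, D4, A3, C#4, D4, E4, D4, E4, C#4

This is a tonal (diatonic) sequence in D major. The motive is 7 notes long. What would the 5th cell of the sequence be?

F#3 A3 B3 C#4 B3 C#4 A3

The 7-note cells begin on C#4, B3, A3 — each down a 2nd from the last.
Continuing the starts: G3 → F#3.
From F#3 the diatonic shape gives F#3 A3 B3 C#4 B3 C#4 A3.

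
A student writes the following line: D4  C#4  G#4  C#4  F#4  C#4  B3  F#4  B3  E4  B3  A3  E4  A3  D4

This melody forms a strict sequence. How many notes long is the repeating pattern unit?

15 notes total. Splitting into 3 groups of 5:
D4 C#4 G#4 C#4 F#4 | C#4 B3 F#4 B3 E4 | B3 A3 E4 A3 D4
That's a consistent down a 2nd shift per cell, and no other grouping gives one.

5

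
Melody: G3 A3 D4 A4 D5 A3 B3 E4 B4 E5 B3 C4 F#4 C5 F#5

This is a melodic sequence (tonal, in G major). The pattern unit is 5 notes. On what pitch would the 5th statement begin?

The 5-note cells begin on G3, A3, B3 — each up a 2nd from the last.
Continuing: C4 → D4. Statement 5 starts on D4.

D4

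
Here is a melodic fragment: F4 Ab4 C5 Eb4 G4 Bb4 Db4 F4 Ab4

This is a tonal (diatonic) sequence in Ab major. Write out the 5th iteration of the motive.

Unit = 3 notes; the statements start on F4, Eb4, Db4, moving down a 2nd each time.
Extending down a 2nd: C4 → Bb3.
From Bb3 the diatonic shape gives Bb3 Db4 F4.

Bb3 Db4 F4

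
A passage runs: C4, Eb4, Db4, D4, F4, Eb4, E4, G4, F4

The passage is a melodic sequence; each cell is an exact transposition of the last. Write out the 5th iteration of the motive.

G#4 B4 A4

Taking 3-note groups, the heads are C4, D4, E4: the pattern moves up a 2nd.
Carrying on: F#4 → G#4.
So cell 5 is G#4 B4 A4.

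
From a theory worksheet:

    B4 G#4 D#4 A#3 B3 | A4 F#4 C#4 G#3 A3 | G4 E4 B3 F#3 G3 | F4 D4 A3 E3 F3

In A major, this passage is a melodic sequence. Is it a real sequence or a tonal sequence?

real

Each cell has the same semitone pattern (-3, -5, -5, 1) — intervals are preserved exactly.
And D#4 lies outside A major, so the sequence is real rather than tonal.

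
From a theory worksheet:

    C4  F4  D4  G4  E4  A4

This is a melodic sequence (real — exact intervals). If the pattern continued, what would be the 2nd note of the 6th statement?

The unit is 2 notes. Position-2 pitches of the 3 shown cells: F4, G4, A4.
Each moves up a 2nd. Continuing: B4 → C#5 → D#5.

D#5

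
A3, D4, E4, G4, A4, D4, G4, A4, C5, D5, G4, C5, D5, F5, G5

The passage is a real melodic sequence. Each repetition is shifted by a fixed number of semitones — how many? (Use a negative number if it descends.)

5

Taking 5-note groups, the heads are A3, D4, G4: the pattern moves up a 4th.
A3 to D4 spans +5 semitones.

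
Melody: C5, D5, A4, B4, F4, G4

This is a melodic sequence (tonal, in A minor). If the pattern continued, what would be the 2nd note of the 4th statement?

E4

The unit is 2 notes. Position-2 pitches of the 3 shown cells: D5, B4, G4.
Each moves down a 3rd; the next is E4.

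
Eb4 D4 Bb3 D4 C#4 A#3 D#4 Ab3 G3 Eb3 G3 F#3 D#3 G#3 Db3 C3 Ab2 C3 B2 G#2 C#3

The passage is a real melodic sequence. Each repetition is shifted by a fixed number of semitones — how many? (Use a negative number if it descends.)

Unit = 7 notes; the statements start on Eb4, Ab3, Db3, moving down a 5th each time.
Eb4→Ab3 is 56 − 63 = -7 semitones.

-7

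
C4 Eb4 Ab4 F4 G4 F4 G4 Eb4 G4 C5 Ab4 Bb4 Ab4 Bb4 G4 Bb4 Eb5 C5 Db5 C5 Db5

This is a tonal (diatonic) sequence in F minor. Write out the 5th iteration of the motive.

Db5 F5 Bb5 G5 Ab5 G5 Ab5

With a 7-note motive the entries are C4, Eb4, G4, each up a 3rd from the previous.
Carrying on: Bb4 → Db5.
So cell 5 is Db5 F5 Bb5 G5 Ab5 G5 Ab5.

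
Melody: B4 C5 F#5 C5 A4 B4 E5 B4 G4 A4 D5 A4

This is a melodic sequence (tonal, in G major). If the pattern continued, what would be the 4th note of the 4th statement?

G4

With 4-note cells, note 4 of each statement runs C5, B4, A4.
Each moves down a 2nd; the next is G4.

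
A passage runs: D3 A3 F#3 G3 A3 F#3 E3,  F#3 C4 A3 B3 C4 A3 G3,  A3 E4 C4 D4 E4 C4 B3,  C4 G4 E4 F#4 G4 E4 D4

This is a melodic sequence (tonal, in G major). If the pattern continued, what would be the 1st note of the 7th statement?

B4

The unit is 7 notes. Position-1 pitches of the 4 shown cells: D3, F#3, A3, C4.
Each moves up a 3rd. Continuing: E4 → G4 → B4.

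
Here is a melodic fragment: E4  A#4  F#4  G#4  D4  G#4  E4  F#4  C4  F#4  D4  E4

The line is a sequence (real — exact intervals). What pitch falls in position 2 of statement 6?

C4

The unit is 4 notes. Position-2 pitches of the 3 shown cells: A#4, G#4, F#4.
Extending down a 2nd: E4 → D4 → C4.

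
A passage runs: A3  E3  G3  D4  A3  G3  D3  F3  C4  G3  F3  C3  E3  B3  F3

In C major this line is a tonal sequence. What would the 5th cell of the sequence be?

Unit = 5 notes; the statements start on A3, G3, F3, moving down a 2nd each time.
Extending down a 2nd: E3 → D3.
Statement 5 starts on D3 and keeps the same diatonic contour: D3 A2 C3 G3 D3.

D3 A2 C3 G3 D3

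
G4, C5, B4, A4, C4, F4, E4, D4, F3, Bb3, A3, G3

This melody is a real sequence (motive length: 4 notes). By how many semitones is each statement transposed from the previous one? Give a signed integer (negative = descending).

Taking 4-note groups, the heads are G4, C4, F3: the pattern moves down a 5th.
G4 to C4 spans -7 semitones.

-7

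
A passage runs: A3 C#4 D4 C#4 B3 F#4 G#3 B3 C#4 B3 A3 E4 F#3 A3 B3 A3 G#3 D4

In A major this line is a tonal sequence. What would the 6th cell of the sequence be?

C#3 E3 F#3 E3 D3 A3

Taking 6-note groups, the heads are A3, G#3, F#3: the pattern moves down a 2nd.
Continuing the starts: E3 → D3 → C#3.
From C#3 the diatonic shape gives C#3 E3 F#3 E3 D3 A3.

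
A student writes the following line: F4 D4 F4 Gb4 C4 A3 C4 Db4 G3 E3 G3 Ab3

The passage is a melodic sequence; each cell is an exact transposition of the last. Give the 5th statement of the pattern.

Taking 4-note groups, the heads are F4, C4, G3: the pattern moves down a 4th.
Continuing the starts: D3 → A2.
Statement 5 starts on A2 and keeps the same exact contour: A2 F#2 A2 Bb2.

A2 F#2 A2 Bb2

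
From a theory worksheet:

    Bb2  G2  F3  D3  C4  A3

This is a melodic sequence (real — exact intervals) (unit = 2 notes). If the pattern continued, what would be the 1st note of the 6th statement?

A5

Grouping in 2s, the 1st note of each cell is Bb2, F3, C4.
Each moves up a 5th. Continuing: G4 → D5 → A5.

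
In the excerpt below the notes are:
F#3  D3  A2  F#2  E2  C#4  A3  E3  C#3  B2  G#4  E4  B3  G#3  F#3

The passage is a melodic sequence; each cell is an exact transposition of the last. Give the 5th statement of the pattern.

With a 5-note motive the entries are F#3, C#4, G#4, each up a 5th from the previous.
Carrying on: D#5 → A#5.
From A#5 the exact shape gives A#5 F#5 C#5 A#4 G#4.

A#5 F#5 C#5 A#4 G#4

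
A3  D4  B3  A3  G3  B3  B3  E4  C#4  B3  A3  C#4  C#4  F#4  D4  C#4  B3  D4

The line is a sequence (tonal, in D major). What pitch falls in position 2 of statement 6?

B4

The unit is 6 notes. Position-2 pitches of the 3 shown cells: D4, E4, F#4.
Carrying that up a 2nd forward: G4 → A4 → B4.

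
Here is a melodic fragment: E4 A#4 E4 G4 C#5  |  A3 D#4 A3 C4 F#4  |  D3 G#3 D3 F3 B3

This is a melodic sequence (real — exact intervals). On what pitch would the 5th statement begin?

C2

Taking 5-note groups, the heads are E4, A3, D3: the pattern moves down a 5th.
Continuing: G2 → C2. Statement 5 starts on C2.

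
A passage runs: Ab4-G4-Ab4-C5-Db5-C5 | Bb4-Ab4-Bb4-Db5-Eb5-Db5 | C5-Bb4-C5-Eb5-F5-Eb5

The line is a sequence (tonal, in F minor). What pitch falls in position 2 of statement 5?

Grouping in 6s, the 2nd note of each cell is G4, Ab4, Bb4.
Extending up a 2nd: C5 → Db5.

Db5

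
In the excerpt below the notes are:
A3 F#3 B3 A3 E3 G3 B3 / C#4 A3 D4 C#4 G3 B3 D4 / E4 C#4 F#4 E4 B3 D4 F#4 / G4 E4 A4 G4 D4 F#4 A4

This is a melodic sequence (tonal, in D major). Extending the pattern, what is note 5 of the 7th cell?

Grouping in 7s, the 5th note of each cell is E3, G3, B3, D4.
Carrying that up a 3rd forward: F#4 → A4 → C#5.

C#5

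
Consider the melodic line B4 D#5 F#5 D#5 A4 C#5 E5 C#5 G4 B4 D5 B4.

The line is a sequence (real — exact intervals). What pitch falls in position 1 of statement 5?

Eb4

The unit is 4 notes. Position-1 pitches of the 3 shown cells: B4, A4, G4.
Extending down a 2nd: F4 → Eb4.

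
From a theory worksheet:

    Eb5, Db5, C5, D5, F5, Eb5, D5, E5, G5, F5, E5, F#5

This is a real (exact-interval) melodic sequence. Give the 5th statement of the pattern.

Unit = 4 notes; the statements start on Eb5, F5, G5, moving up a 2nd each time.
Extending up a 2nd: A5 → B5.
Statement 5 starts on B5 and keeps the same exact contour: B5 A5 G#5 A#5.

B5 A5 G#5 A#5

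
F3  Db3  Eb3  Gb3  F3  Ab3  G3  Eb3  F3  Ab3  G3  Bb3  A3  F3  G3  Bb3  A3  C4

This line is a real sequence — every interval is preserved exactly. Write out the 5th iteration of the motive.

C#4 A3 B3 D4 C#4 E4

Unit = 6 notes; the statements start on F3, G3, A3, moving up a 2nd each time.
Extending up a 2nd: B3 → C#4.
So cell 5 is C#4 A3 B3 D4 C#4 E4.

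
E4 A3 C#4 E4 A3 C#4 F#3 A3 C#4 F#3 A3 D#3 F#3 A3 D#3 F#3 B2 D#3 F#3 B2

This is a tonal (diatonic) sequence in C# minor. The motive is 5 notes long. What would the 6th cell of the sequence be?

Taking 5-note groups, the heads are E4, C#4, A3, F#3: the pattern moves down a 3rd.
Carrying on: D#3 → B2.
Statement 6 starts on B2 and keeps the same diatonic contour: B2 E2 G#2 B2 E2.

B2 E2 G#2 B2 E2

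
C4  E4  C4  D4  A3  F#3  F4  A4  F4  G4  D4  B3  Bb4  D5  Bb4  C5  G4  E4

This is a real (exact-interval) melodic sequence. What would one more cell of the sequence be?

Unit = 6 notes; the statements start on C4, F4, Bb4, moving up a 4th each time.
From Eb5 the exact shape gives Eb5 G5 Eb5 F5 C5 A4.

Eb5 G5 Eb5 F5 C5 A4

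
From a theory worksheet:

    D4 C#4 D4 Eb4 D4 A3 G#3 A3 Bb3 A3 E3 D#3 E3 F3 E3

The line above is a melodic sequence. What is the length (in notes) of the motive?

There are 15 notes; a 5-note unit gives 3 cells:
D4 C#4 D4 Eb4 D4 | A3 G#3 A3 Bb3 A3 | E3 D#3 E3 F3 E3
Every group is a transposition down a 4th of the one before; no shorter unit works.

5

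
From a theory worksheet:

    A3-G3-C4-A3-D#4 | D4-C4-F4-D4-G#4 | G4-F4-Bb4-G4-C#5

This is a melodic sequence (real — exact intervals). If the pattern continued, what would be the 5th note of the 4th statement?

F#5

Grouping in 5s, the 5th note of each cell is D#4, G#4, C#5.
Each moves up a 4th; the next is F#5.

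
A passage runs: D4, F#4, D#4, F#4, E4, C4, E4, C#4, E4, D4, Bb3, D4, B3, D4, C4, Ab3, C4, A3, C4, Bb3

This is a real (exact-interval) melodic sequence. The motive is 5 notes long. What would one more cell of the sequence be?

Unit = 5 notes; the statements start on D4, C4, Bb3, Ab3, moving down a 2nd each time.
Statement 5 starts on Gb3 and keeps the same exact contour: Gb3 Bb3 G3 Bb3 Ab3.

Gb3 Bb3 G3 Bb3 Ab3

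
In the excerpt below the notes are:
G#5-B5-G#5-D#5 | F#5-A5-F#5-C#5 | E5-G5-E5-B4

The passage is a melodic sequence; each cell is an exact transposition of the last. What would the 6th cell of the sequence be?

Bb4 Db5 Bb4 F4

Taking 4-note groups, the heads are G#5, F#5, E5: the pattern moves down a 2nd.
Continuing the starts: D5 → C5 → Bb4.
Statement 6 starts on Bb4 and keeps the same exact contour: Bb4 Db5 Bb4 F4.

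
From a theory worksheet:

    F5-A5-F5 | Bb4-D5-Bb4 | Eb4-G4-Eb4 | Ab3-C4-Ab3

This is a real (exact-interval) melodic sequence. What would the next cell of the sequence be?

Db3 F3 Db3

With a 3-note motive the entries are F5, Bb4, Eb4, Ab3, each down a 5th from the previous.
Statement 5 starts on Db3 and keeps the same exact contour: Db3 F3 Db3.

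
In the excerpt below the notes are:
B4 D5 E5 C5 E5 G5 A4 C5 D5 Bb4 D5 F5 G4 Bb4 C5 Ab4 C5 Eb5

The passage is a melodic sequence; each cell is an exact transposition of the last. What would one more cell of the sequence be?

F4 Ab4 Bb4 Gb4 Bb4 Db5

The 6-note cells begin on B4, A4, G4 — each down a 2nd from the last.
Statement 4 starts on F4 and keeps the same exact contour: F4 Ab4 Bb4 Gb4 Bb4 Db5.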